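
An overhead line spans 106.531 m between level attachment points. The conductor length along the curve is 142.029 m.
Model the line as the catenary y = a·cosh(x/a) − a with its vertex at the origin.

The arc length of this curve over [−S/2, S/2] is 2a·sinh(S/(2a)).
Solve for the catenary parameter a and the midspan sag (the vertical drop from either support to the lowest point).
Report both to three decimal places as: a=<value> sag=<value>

seed: a₀ = √(S³/(24(L−S))) = √(106.531³/(24·35.498)) = 37.670939
iter 1: u=1.413968  f(a)=+3.722e+00  f'(a)=-2.289e+00  a ← 37.670939 − (+3.722e+00/-2.289e+00) = 39.296839
iter 2: u=1.355465  f(a)=+2.545e-01  f'(a)=-1.986e+00  a ← 39.296839 − (+2.545e-01/-1.986e+00) = 39.425011
iter 3: u=1.351059  f(a)=+1.384e-03  f'(a)=-1.964e+00  a ← 39.425011 − (+1.384e-03/-1.964e+00) = 39.425715
iter 4: u=1.351034  f(a)=+4.137e-08  f'(a)=-1.964e+00  a ← 39.425715 − (+4.137e-08/-1.964e+00) = 39.425715
iter 5: u=1.351034  f(a)=+0.000e+00  f'(a)=-1.964e+00  a ← 39.425715 − (+0.000e+00/-1.964e+00) = 39.425715
converged: |Δa| < 1e-12 after 5 iterations
sag = a·(cosh(S/(2a)) − 1) = 39.425715·(cosh(1.351034) − 1) = 41.798950
T_max/T_min = cosh(S/(2a)) = 2.060195

a=39.426 sag=41.799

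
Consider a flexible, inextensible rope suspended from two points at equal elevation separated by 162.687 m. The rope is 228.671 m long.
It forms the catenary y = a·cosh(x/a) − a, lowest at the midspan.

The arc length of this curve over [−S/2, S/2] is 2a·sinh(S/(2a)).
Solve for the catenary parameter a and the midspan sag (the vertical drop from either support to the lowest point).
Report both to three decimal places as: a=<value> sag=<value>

seed: a₀ = √(S³/(24(L−S))) = √(162.687³/(24·65.984)) = 52.143999
iter 1: u=1.559978  f(a)=+8.510e+00  f'(a)=-3.203e+00  a ← 52.143999 − (+8.510e+00/-3.203e+00) = 54.801098
iter 2: u=1.484341  f(a)=+6.937e-01  f'(a)=-2.700e+00  a ← 54.801098 − (+6.937e-01/-2.700e+00) = 55.058032
iter 3: u=1.477414  f(a)=+5.514e-03  f'(a)=-2.657e+00  a ← 55.058032 − (+5.514e-03/-2.657e+00) = 55.060107
iter 4: u=1.477358  f(a)=+3.545e-07  f'(a)=-2.657e+00  a ← 55.060107 − (+3.545e-07/-2.657e+00) = 55.060107
iter 5: u=1.477358  f(a)=+0.000e+00  f'(a)=-2.657e+00  a ← 55.060107 − (+0.000e+00/-2.657e+00) = 55.060107
converged: |Δa| < 1e-12 after 5 iterations
sag = a·(cosh(S/(2a)) − 1) = 55.060107·(cosh(1.477358) − 1) = 71.842304
T_max/T_min = cosh(S/(2a)) = 2.304798

a=55.060 sag=71.842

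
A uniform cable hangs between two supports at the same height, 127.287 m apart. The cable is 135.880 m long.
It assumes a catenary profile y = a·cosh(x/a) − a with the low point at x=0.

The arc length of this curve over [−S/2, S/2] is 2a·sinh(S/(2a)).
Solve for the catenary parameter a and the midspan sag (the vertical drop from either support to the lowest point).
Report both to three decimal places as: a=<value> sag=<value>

a=100.997 sag=20.725

seed: a₀ = √(S³/(24(L−S))) = √(127.287³/(24·8.593)) = 99.999551
iter 1: u=0.636438  f(a)=+1.757e-01  f'(a)=-1.789e-01  a ← 99.999551 − (+1.757e-01/-1.789e-01) = 100.981641
iter 2: u=0.630248  f(a)=+2.622e-03  f'(a)=-1.736e-01  a ← 100.981641 − (+2.622e-03/-1.736e-01) = 100.996744
iter 3: u=0.630154  f(a)=+6.036e-07  f'(a)=-1.735e-01  a ← 100.996744 − (+6.036e-07/-1.735e-01) = 100.996747
iter 4: u=0.630154  f(a)=+2.842e-14  f'(a)=-1.735e-01  a ← 100.996747 − (+2.842e-14/-1.735e-01) = 100.996747
converged: |Δa| < 1e-12 after 4 iterations
sag = a·(cosh(S/(2a)) − 1) = 100.996747·(cosh(0.630154) − 1) = 20.725012
T_max/T_min = cosh(S/(2a)) = 1.205205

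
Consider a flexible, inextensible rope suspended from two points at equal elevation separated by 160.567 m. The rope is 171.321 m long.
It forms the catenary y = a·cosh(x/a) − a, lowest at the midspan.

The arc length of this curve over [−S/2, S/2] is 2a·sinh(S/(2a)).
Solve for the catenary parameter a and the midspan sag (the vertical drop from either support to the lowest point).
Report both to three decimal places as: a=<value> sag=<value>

seed: a₀ = √(S³/(24(L−S))) = √(160.567³/(24·10.754)) = 126.646678
iter 1: u=0.633917  f(a)=+2.182e-01  f'(a)=-1.767e-01  a ← 126.646678 − (+2.182e-01/-1.767e-01) = 127.880931
iter 2: u=0.627799  f(a)=+3.230e-03  f'(a)=-1.716e-01  a ← 127.880931 − (+3.230e-03/-1.716e-01) = 127.899760
iter 3: u=0.627706  f(a)=+7.318e-07  f'(a)=-1.715e-01  a ← 127.899760 − (+7.318e-07/-1.715e-01) = 127.899765
iter 4: u=0.627706  f(a)=+5.684e-14  f'(a)=-1.715e-01  a ← 127.899765 − (+5.684e-14/-1.715e-01) = 127.899765
converged: |Δa| < 1e-12 after 4 iterations
sag = a·(cosh(S/(2a)) − 1) = 127.899765·(cosh(0.627706) − 1) = 26.035517
T_max/T_min = cosh(S/(2a)) = 1.203562

a=127.900 sag=26.036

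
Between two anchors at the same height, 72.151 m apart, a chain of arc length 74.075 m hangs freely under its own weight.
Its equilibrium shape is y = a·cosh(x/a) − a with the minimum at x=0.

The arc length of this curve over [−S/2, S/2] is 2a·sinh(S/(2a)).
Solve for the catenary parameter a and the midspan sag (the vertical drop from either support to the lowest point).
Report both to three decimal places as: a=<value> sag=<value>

seed: a₀ = √(S³/(24(L−S))) = √(72.151³/(24·1.924)) = 90.189375
iter 1: u=0.399997  f(a)=+1.545e-02  f'(a)=-4.335e-02  a ← 90.189375 − (+1.545e-02/-4.335e-02) = 90.545770
iter 2: u=0.398423  f(a)=+9.206e-05  f'(a)=-4.284e-02  a ← 90.545770 − (+9.206e-05/-4.284e-02) = 90.547919
iter 3: u=0.398413  f(a)=+3.312e-09  f'(a)=-4.283e-02  a ← 90.547919 − (+3.312e-09/-4.283e-02) = 90.547919
iter 4: u=0.398413  f(a)=+0.000e+00  f'(a)=-4.283e-02  a ← 90.547919 − (+0.000e+00/-4.283e-02) = 90.547919
converged: |Δa| < 1e-12 after 4 iterations
sag = a·(cosh(S/(2a)) − 1) = 90.547919·(cosh(0.398413) − 1) = 7.282046
T_max/T_min = cosh(S/(2a)) = 1.080422

a=90.548 sag=7.282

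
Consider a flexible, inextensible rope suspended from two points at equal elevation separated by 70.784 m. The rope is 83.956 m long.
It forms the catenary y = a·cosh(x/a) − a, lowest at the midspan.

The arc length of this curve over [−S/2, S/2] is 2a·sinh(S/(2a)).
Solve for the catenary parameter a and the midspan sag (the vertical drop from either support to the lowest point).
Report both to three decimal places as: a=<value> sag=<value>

a=34.392 sag=19.876

seed: a₀ = √(S³/(24(L−S))) = √(70.784³/(24·13.172)) = 33.494320
iter 1: u=1.056657  f(a)=+7.552e-01  f'(a)=-8.779e-01  a ← 33.494320 − (+7.552e-01/-8.779e-01) = 34.354538
iter 2: u=1.030199  f(a)=+3.007e-02  f'(a)=-8.093e-01  a ← 34.354538 − (+3.007e-02/-8.093e-01) = 34.391698
iter 3: u=1.029086  f(a)=+5.206e-05  f'(a)=-8.065e-01  a ← 34.391698 − (+5.206e-05/-8.065e-01) = 34.391762
iter 4: u=1.029084  f(a)=+1.566e-10  f'(a)=-8.065e-01  a ← 34.391762 − (+1.566e-10/-8.065e-01) = 34.391762
iter 5: u=1.029084  f(a)=-1.421e-14  f'(a)=-8.065e-01  a ← 34.391762 − (-1.421e-14/-8.065e-01) = 34.391762
converged: |Δa| < 1e-12 after 5 iterations
sag = a·(cosh(S/(2a)) − 1) = 34.391762·(cosh(1.029084) − 1) = 19.875593
T_max/T_min = cosh(S/(2a)) = 1.577917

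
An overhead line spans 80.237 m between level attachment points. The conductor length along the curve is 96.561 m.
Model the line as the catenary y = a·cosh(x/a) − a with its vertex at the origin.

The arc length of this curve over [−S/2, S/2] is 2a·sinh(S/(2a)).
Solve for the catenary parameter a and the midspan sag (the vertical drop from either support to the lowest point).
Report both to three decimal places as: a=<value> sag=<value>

a=37.371 sag=23.683

seed: a₀ = √(S³/(24(L−S))) = √(80.237³/(24·16.324)) = 36.311410
iter 1: u=1.104846  f(a)=+1.026e+00  f'(a)=-1.014e+00  a ← 36.311410 − (+1.026e+00/-1.014e+00) = 37.323263
iter 2: u=1.074893  f(a)=+4.444e-02  f'(a)=-9.276e-01  a ← 37.323263 − (+4.444e-02/-9.276e-01) = 37.371169
iter 3: u=1.073515  f(a)=+9.177e-05  f'(a)=-9.238e-01  a ← 37.371169 − (+9.177e-05/-9.238e-01) = 37.371269
iter 4: u=1.073512  f(a)=+3.931e-10  f'(a)=-9.238e-01  a ← 37.371269 − (+3.931e-10/-9.238e-01) = 37.371269
iter 5: u=1.073512  f(a)=+0.000e+00  f'(a)=-9.238e-01  a ← 37.371269 − (+0.000e+00/-9.238e-01) = 37.371269
converged: |Δa| < 1e-12 after 5 iterations
sag = a·(cosh(S/(2a)) − 1) = 37.371269·(cosh(1.073512) − 1) = 23.682956
T_max/T_min = cosh(S/(2a)) = 1.633721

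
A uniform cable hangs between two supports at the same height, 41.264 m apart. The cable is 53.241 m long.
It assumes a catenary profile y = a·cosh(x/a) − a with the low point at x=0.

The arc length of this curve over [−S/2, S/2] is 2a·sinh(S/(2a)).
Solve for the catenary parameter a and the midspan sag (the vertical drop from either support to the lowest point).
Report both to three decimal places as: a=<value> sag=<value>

seed: a₀ = √(S³/(24(L−S))) = √(41.264³/(24·11.977)) = 15.634260
iter 1: u=1.319666  f(a)=+1.087e+00  f'(a)=-1.816e+00  a ← 15.634260 − (+1.087e+00/-1.816e+00) = 16.232909
iter 2: u=1.270998  f(a)=+6.557e-02  f'(a)=-1.603e+00  a ← 16.232909 − (+6.557e-02/-1.603e+00) = 16.273808
iter 3: u=1.267804  f(a)=+2.723e-04  f'(a)=-1.590e+00  a ← 16.273808 − (+2.723e-04/-1.590e+00) = 16.273979
iter 4: u=1.267791  f(a)=+4.740e-09  f'(a)=-1.590e+00  a ← 16.273979 − (+4.740e-09/-1.590e+00) = 16.273979
iter 5: u=1.267791  f(a)=+0.000e+00  f'(a)=-1.590e+00  a ← 16.273979 − (+0.000e+00/-1.590e+00) = 16.273979
converged: |Δa| < 1e-12 after 5 iterations
sag = a·(cosh(S/(2a)) − 1) = 16.273979·(cosh(1.267791) − 1) = 14.926877
T_max/T_min = cosh(S/(2a)) = 1.917224

a=16.274 sag=14.927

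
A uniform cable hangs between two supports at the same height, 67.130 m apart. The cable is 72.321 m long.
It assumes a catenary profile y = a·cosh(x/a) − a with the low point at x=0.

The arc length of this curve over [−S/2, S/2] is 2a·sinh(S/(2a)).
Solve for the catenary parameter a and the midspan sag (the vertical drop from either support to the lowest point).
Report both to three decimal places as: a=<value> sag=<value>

seed: a₀ = √(S³/(24(L−S))) = √(67.130³/(24·5.191)) = 49.276952
iter 1: u=0.681150  f(a)=+1.218e-01  f'(a)=-2.206e-01  a ← 49.276952 − (+1.218e-01/-2.206e-01) = 49.828843
iter 2: u=0.673606  f(a)=+2.076e-03  f'(a)=-2.132e-01  a ← 49.828843 − (+2.076e-03/-2.132e-01) = 49.838581
iter 3: u=0.673474  f(a)=+6.265e-07  f'(a)=-2.130e-01  a ← 49.838581 − (+6.265e-07/-2.130e-01) = 49.838584
iter 4: u=0.673474  f(a)=+5.684e-14  f'(a)=-2.130e-01  a ← 49.838584 − (+5.684e-14/-2.130e-01) = 49.838584
converged: |Δa| < 1e-12 after 4 iterations
sag = a·(cosh(S/(2a)) − 1) = 49.838584·(cosh(0.673474) − 1) = 11.736299
T_max/T_min = cosh(S/(2a)) = 1.235486

a=49.839 sag=11.736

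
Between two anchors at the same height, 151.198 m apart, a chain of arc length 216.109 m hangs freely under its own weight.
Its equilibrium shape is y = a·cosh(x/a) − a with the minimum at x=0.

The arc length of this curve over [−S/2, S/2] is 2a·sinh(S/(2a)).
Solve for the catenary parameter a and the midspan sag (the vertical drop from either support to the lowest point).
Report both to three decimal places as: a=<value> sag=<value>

seed: a₀ = √(S³/(24(L−S))) = √(151.198³/(24·64.911)) = 47.103622
iter 1: u=1.604951  f(a)=+8.892e+00  f'(a)=-3.535e+00  a ← 47.103622 − (+8.892e+00/-3.535e+00) = 49.619253
iter 2: u=1.523582  f(a)=+7.620e-01  f'(a)=-2.952e+00  a ← 49.619253 − (+7.620e-01/-2.952e+00) = 49.877335
iter 3: u=1.515698  f(a)=+6.755e-03  f'(a)=-2.900e+00  a ← 49.877335 − (+6.755e-03/-2.900e+00) = 49.879664
iter 4: u=1.515628  f(a)=+5.412e-07  f'(a)=-2.900e+00  a ← 49.879664 − (+5.412e-07/-2.900e+00) = 49.879664
iter 5: u=1.515628  f(a)=-2.842e-14  f'(a)=-2.900e+00  a ← 49.879664 − (-2.842e-14/-2.900e+00) = 49.879664
converged: |Δa| < 1e-12 after 5 iterations
sag = a·(cosh(S/(2a)) − 1) = 49.879664·(cosh(1.515628) − 1) = 69.131914
T_max/T_min = cosh(S/(2a)) = 2.385974

a=49.880 sag=69.132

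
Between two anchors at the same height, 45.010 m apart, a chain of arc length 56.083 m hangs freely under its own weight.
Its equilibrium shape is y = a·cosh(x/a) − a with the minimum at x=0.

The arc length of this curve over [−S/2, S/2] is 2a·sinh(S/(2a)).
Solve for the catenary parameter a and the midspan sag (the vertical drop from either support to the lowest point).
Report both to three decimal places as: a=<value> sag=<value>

a=19.172 sag=14.797

seed: a₀ = √(S³/(24(L−S))) = √(45.010³/(24·11.073)) = 18.523594
iter 1: u=1.214937  f(a)=+8.465e-01  f'(a)=-1.382e+00  a ← 18.523594 − (+8.465e-01/-1.382e+00) = 19.136326
iter 2: u=1.176036  f(a)=+4.382e-02  f'(a)=-1.242e+00  a ← 19.136326 − (+4.382e-02/-1.242e+00) = 19.171609
iter 3: u=1.173871  f(a)=+1.316e-04  f'(a)=-1.234e+00  a ← 19.171609 − (+1.316e-04/-1.234e+00) = 19.171715
iter 4: u=1.173865  f(a)=+1.194e-09  f'(a)=-1.234e+00  a ← 19.171715 − (+1.194e-09/-1.234e+00) = 19.171715
iter 5: u=1.173865  f(a)=+7.105e-15  f'(a)=-1.234e+00  a ← 19.171715 − (+7.105e-15/-1.234e+00) = 19.171715
converged: |Δa| < 1e-12 after 5 iterations
sag = a·(cosh(S/(2a)) − 1) = 19.171715·(cosh(1.173865) − 1) = 14.797100
T_max/T_min = cosh(S/(2a)) = 1.771819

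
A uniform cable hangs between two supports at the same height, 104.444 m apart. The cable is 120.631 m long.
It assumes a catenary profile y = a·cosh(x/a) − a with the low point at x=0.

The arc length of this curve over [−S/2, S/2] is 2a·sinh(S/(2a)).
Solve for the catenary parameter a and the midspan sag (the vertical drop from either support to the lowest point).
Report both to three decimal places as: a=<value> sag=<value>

seed: a₀ = √(S³/(24(L−S))) = √(104.444³/(24·16.187)) = 54.154736
iter 1: u=0.964311  f(a)=+7.695e-01  f'(a)=-6.553e-01  a ← 54.154736 − (+7.695e-01/-6.553e-01) = 55.329041
iter 2: u=0.943844  f(a)=+2.574e-02  f'(a)=-6.121e-01  a ← 55.329041 − (+2.574e-02/-6.121e-01) = 55.371094
iter 3: u=0.943127  f(a)=+3.101e-05  f'(a)=-6.106e-01  a ← 55.371094 − (+3.101e-05/-6.106e-01) = 55.371145
iter 4: u=0.943127  f(a)=+4.515e-11  f'(a)=-6.106e-01  a ← 55.371145 − (+4.515e-11/-6.106e-01) = 55.371145
iter 5: u=0.943127  f(a)=-1.421e-14  f'(a)=-6.106e-01  a ← 55.371145 − (-1.421e-14/-6.106e-01) = 55.371145
converged: |Δa| < 1e-12 after 5 iterations
sag = a·(cosh(S/(2a)) − 1) = 55.371145·(cosh(0.943127) − 1) = 26.506344
T_max/T_min = cosh(S/(2a)) = 1.478703

a=55.371 sag=26.506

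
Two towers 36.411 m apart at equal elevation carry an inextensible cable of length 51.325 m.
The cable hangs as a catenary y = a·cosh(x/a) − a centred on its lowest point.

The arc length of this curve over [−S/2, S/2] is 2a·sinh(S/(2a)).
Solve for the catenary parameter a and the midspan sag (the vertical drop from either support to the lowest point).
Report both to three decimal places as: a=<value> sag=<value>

seed: a₀ = √(S³/(24(L−S))) = √(36.411³/(24·14.914)) = 11.613048
iter 1: u=1.567676  f(a)=+1.944e+00  f'(a)=-3.258e+00  a ← 11.613048 − (+1.944e+00/-3.258e+00) = 12.209667
iter 2: u=1.491073  f(a)=+1.598e-01  f'(a)=-2.742e+00  a ← 12.209667 − (+1.598e-01/-2.742e+00) = 12.267952
iter 3: u=1.483988  f(a)=+1.295e-03  f'(a)=-2.698e+00  a ← 12.267952 − (+1.295e-03/-2.698e+00) = 12.268432
iter 4: u=1.483930  f(a)=+8.647e-08  f'(a)=-2.697e+00  a ← 12.268432 − (+8.647e-08/-2.697e+00) = 12.268432
iter 5: u=1.483930  f(a)=-7.105e-15  f'(a)=-2.697e+00  a ← 12.268432 − (-7.105e-15/-2.697e+00) = 12.268432
converged: |Δa| < 1e-12 after 5 iterations
sag = a·(cosh(S/(2a)) − 1) = 12.268432·(cosh(1.483930) − 1) = 16.175870
T_max/T_min = cosh(S/(2a)) = 2.318495

a=12.268 sag=16.176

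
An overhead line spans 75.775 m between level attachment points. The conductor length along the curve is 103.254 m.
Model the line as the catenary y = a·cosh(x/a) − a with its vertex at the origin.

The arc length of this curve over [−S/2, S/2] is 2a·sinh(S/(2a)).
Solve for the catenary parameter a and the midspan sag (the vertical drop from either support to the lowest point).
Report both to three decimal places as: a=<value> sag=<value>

a=26.980 sag=31.272

seed: a₀ = √(S³/(24(L−S))) = √(75.775³/(24·27.479)) = 25.685193
iter 1: u=1.475072  f(a)=+3.149e+00  f'(a)=-2.643e+00  a ← 25.685193 − (+3.149e+00/-2.643e+00) = 26.876736
iter 2: u=1.409676  f(a)=+2.324e-01  f'(a)=-2.266e+00  a ← 26.876736 − (+2.324e-01/-2.266e+00) = 26.979294
iter 3: u=1.404318  f(a)=+1.489e-03  f'(a)=-2.237e+00  a ← 26.979294 − (+1.489e-03/-2.237e+00) = 26.979960
iter 4: u=1.404283  f(a)=+6.193e-08  f'(a)=-2.237e+00  a ← 26.979960 − (+6.193e-08/-2.237e+00) = 26.979960
iter 5: u=1.404283  f(a)=+0.000e+00  f'(a)=-2.237e+00  a ← 26.979960 − (+0.000e+00/-2.237e+00) = 26.979960
converged: |Δa| < 1e-12 after 5 iterations
sag = a·(cosh(S/(2a)) − 1) = 26.979960·(cosh(1.404283) − 1) = 31.271782
T_max/T_min = cosh(S/(2a)) = 2.159074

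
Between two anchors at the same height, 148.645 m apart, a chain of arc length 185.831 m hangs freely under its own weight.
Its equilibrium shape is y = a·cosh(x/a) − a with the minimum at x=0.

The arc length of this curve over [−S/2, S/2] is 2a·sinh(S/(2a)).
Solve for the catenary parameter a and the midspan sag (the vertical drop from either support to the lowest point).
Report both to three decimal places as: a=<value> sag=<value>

seed: a₀ = √(S³/(24(L−S))) = √(148.645³/(24·37.186)) = 60.663869
iter 1: u=1.225153  f(a)=+2.893e+00  f'(a)=-1.420e+00  a ← 60.663869 − (+2.893e+00/-1.420e+00) = 62.700762
iter 2: u=1.185352  f(a)=+1.521e-01  f'(a)=-1.274e+00  a ← 62.700762 − (+1.521e-01/-1.274e+00) = 62.820097
iter 3: u=1.183101  f(a)=+4.720e-04  f'(a)=-1.266e+00  a ← 62.820097 − (+4.720e-04/-1.266e+00) = 62.820470
iter 4: u=1.183094  f(a)=+4.577e-09  f'(a)=-1.266e+00  a ← 62.820470 − (+4.577e-09/-1.266e+00) = 62.820470
iter 5: u=1.183094  f(a)=+0.000e+00  f'(a)=-1.266e+00  a ← 62.820470 − (+0.000e+00/-1.266e+00) = 62.820470
converged: |Δa| < 1e-12 after 5 iterations
sag = a·(cosh(S/(2a)) − 1) = 62.820470·(cosh(1.183094) − 1) = 49.338799
T_max/T_min = cosh(S/(2a)) = 1.785394

a=62.820 sag=49.339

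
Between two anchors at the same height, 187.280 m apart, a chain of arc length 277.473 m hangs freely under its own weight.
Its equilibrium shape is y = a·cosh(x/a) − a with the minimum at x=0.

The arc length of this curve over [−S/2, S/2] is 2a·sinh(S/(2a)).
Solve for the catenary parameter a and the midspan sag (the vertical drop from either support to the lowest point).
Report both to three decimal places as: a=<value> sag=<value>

seed: a₀ = √(S³/(24(L−S))) = √(187.280³/(24·90.193)) = 55.086485
iter 1: u=1.699872  f(a)=+1.396e+01  f'(a)=-4.324e+00  a ← 55.086485 − (+1.396e+01/-4.324e+00) = 58.316097
iter 2: u=1.605732  f(a)=+1.322e+00  f'(a)=-3.541e+00  a ← 58.316097 − (+1.322e+00/-3.541e+00) = 58.689563
iter 3: u=1.595514  f(a)=+1.459e-02  f'(a)=-3.463e+00  a ← 58.689563 − (+1.459e-02/-3.463e+00) = 58.693778
iter 4: u=1.595399  f(a)=+1.821e-06  f'(a)=-3.462e+00  a ← 58.693778 − (+1.821e-06/-3.462e+00) = 58.693778
iter 5: u=1.595399  f(a)=+0.000e+00  f'(a)=-3.462e+00  a ← 58.693778 − (+0.000e+00/-3.462e+00) = 58.693778
converged: |Δa| < 1e-12 after 5 iterations
sag = a·(cosh(S/(2a)) − 1) = 58.693778·(cosh(1.595399) − 1) = 91.947438
T_max/T_min = cosh(S/(2a)) = 2.566562

a=58.694 sag=91.947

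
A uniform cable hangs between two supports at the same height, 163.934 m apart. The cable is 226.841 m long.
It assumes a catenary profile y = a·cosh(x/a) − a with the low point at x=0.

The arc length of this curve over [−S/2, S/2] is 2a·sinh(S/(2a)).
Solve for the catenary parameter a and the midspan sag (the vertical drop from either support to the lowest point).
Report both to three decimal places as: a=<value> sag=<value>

seed: a₀ = √(S³/(24(L−S))) = √(163.934³/(24·62.907)) = 54.019237
iter 1: u=1.517367  f(a)=+7.652e+00  f'(a)=-2.911e+00  a ← 54.019237 − (+7.652e+00/-2.911e+00) = 56.647529
iter 2: u=1.446965  f(a)=+5.939e-01  f'(a)=-2.475e+00  a ← 56.647529 − (+5.939e-01/-2.475e+00) = 56.887447
iter 3: u=1.440863  f(a)=+4.243e-03  f'(a)=-2.440e+00  a ← 56.887447 − (+4.243e-03/-2.440e+00) = 56.889186
iter 4: u=1.440819  f(a)=+2.200e-07  f'(a)=-2.440e+00  a ← 56.889186 − (+2.200e-07/-2.440e+00) = 56.889186
iter 5: u=1.440819  f(a)=+0.000e+00  f'(a)=-2.440e+00  a ← 56.889186 − (+0.000e+00/-2.440e+00) = 56.889186
converged: |Δa| < 1e-12 after 5 iterations
sag = a·(cosh(S/(2a)) − 1) = 56.889186·(cosh(1.440819) − 1) = 69.998912
T_max/T_min = cosh(S/(2a)) = 2.230443

a=56.889 sag=69.999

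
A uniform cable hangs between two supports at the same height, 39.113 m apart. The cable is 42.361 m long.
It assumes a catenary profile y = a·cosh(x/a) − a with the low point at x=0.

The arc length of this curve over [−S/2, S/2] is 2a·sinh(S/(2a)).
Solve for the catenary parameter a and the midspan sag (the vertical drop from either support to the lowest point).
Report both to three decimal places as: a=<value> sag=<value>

seed: a₀ = √(S³/(24(L−S))) = √(39.113³/(24·3.248)) = 27.705632
iter 1: u=0.705867  f(a)=+8.188e-02  f'(a)=-2.464e-01  a ← 27.705632 − (+8.188e-02/-2.464e-01) = 28.038004
iter 2: u=0.697500  f(a)=+1.497e-03  f'(a)=-2.374e-01  a ← 28.038004 − (+1.497e-03/-2.374e-01) = 28.044308
iter 3: u=0.697343  f(a)=+5.208e-07  f'(a)=-2.373e-01  a ← 28.044308 − (+5.208e-07/-2.373e-01) = 28.044310
iter 4: u=0.697343  f(a)=+7.105e-14  f'(a)=-2.373e-01  a ← 28.044310 − (+7.105e-14/-2.373e-01) = 28.044310
converged: |Δa| < 1e-12 after 4 iterations
sag = a·(cosh(S/(2a)) − 1) = 28.044310·(cosh(0.697343) − 1) = 7.099635
T_max/T_min = cosh(S/(2a)) = 1.253158

a=28.044 sag=7.100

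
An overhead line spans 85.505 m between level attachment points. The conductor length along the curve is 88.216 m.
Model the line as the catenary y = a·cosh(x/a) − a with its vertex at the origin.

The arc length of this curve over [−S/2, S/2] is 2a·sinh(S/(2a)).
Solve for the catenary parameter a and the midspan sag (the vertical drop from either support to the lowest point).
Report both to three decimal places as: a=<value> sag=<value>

a=98.483 sag=9.426

seed: a₀ = √(S³/(24(L−S))) = √(85.505³/(24·2.711)) = 98.020494
iter 1: u=0.436159  f(a)=+2.590e-02  f'(a)=-5.637e-02  a ← 98.020494 − (+2.590e-02/-5.637e-02) = 98.479982
iter 2: u=0.434124  f(a)=+1.833e-04  f'(a)=-5.558e-02  a ← 98.479982 − (+1.833e-04/-5.558e-02) = 98.483280
iter 3: u=0.434109  f(a)=+9.320e-09  f'(a)=-5.557e-02  a ← 98.483280 − (+9.320e-09/-5.557e-02) = 98.483280
iter 4: u=0.434109  f(a)=-1.421e-14  f'(a)=-5.557e-02  a ← 98.483280 − (-1.421e-14/-5.557e-02) = 98.483280
converged: |Δa| < 1e-12 after 4 iterations
sag = a·(cosh(S/(2a)) − 1) = 98.483280·(cosh(0.434109) − 1) = 9.426275
T_max/T_min = cosh(S/(2a)) = 1.095714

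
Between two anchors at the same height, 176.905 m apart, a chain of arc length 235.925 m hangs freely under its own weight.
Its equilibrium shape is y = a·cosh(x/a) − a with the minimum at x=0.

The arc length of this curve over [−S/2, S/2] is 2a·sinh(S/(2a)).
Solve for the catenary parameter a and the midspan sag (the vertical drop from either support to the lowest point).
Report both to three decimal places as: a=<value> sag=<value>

a=65.434 sag=69.462

seed: a₀ = √(S³/(24(L−S))) = √(176.905³/(24·59.020)) = 62.517980
iter 1: u=1.414833  f(a)=+6.197e+00  f'(a)=-2.294e+00  a ← 62.517980 − (+6.197e+00/-2.294e+00) = 65.219129
iter 2: u=1.356236  f(a)=+4.242e-01  f'(a)=-1.990e+00  a ← 65.219129 − (+4.242e-01/-1.990e+00) = 65.432334
iter 3: u=1.351816  f(a)=+2.311e-03  f'(a)=-1.968e+00  a ← 65.432334 − (+2.311e-03/-1.968e+00) = 65.433508
iter 4: u=1.351792  f(a)=+6.945e-08  f'(a)=-1.968e+00  a ← 65.433508 − (+6.945e-08/-1.968e+00) = 65.433508
iter 5: u=1.351792  f(a)=+0.000e+00  f'(a)=-1.968e+00  a ← 65.433508 − (+0.000e+00/-1.968e+00) = 65.433508
converged: |Δa| < 1e-12 after 5 iterations
sag = a·(cosh(S/(2a)) − 1) = 65.433508·(cosh(1.351792) − 1) = 69.461619
T_max/T_min = cosh(S/(2a)) = 2.061560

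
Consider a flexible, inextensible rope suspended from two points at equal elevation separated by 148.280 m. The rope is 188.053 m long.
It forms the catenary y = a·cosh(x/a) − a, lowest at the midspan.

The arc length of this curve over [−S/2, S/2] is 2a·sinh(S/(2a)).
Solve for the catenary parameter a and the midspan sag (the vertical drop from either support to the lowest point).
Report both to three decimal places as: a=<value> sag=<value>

seed: a₀ = √(S³/(24(L−S))) = √(148.280³/(24·39.773)) = 58.441865
iter 1: u=1.268611  f(a)=+3.326e+00  f'(a)=-1.593e+00  a ← 58.441865 − (+3.326e+00/-1.593e+00) = 60.529504
iter 2: u=1.224857  f(a)=+1.865e-01  f'(a)=-1.419e+00  a ← 60.529504 − (+1.865e-01/-1.419e+00) = 60.660948
iter 3: u=1.222203  f(a)=+6.637e-04  f'(a)=-1.409e+00  a ← 60.660948 − (+6.637e-04/-1.409e+00) = 60.661419
iter 4: u=1.222194  f(a)=+8.471e-09  f'(a)=-1.409e+00  a ← 60.661419 − (+8.471e-09/-1.409e+00) = 60.661419
iter 5: u=1.222194  f(a)=+0.000e+00  f'(a)=-1.409e+00  a ← 60.661419 − (+0.000e+00/-1.409e+00) = 60.661419
converged: |Δa| < 1e-12 after 5 iterations
sag = a·(cosh(S/(2a)) − 1) = 60.661419·(cosh(1.222194) − 1) = 51.234919
T_max/T_min = cosh(S/(2a)) = 1.844605

a=60.661 sag=51.235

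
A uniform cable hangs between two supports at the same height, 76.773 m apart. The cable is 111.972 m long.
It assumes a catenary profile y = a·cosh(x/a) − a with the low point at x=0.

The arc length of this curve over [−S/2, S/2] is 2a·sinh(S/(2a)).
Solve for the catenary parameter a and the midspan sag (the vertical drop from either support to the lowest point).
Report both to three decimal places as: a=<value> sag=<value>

seed: a₀ = √(S³/(24(L−S))) = √(76.773³/(24·35.199)) = 23.144190
iter 1: u=1.658580  f(a)=+5.171e+00  f'(a)=-3.965e+00  a ← 23.144190 − (+5.171e+00/-3.965e+00) = 24.448345
iter 2: u=1.570106  f(a)=+4.693e-01  f'(a)=-3.275e+00  a ← 24.448345 − (+4.693e-01/-3.275e+00) = 24.591621
iter 3: u=1.560958  f(a)=+4.717e-03  f'(a)=-3.210e+00  a ← 24.591621 − (+4.717e-03/-3.210e+00) = 24.593091
iter 4: u=1.560865  f(a)=+4.871e-07  f'(a)=-3.209e+00  a ← 24.593091 − (+4.871e-07/-3.209e+00) = 24.593091
iter 5: u=1.560865  f(a)=-1.421e-14  f'(a)=-3.209e+00  a ← 24.593091 − (-1.421e-14/-3.209e+00) = 24.593091
converged: |Δa| < 1e-12 after 5 iterations
sag = a·(cosh(S/(2a)) − 1) = 24.593091·(cosh(1.560865) − 1) = 36.556335
T_max/T_min = cosh(S/(2a)) = 2.486447

a=24.593 sag=36.556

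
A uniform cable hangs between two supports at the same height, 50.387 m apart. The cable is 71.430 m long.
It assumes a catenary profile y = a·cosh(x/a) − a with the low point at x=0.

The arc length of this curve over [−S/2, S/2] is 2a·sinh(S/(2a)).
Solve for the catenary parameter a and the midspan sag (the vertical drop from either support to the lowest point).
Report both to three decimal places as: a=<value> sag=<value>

a=16.830 sag=22.652

seed: a₀ = √(S³/(24(L−S))) = √(50.387³/(24·21.043)) = 15.915427
iter 1: u=1.582961  f(a)=+2.799e+00  f'(a)=-3.369e+00  a ← 15.915427 − (+2.799e+00/-3.369e+00) = 16.746314
iter 2: u=1.504421  f(a)=+2.342e-01  f'(a)=-2.827e+00  a ← 16.746314 − (+2.342e-01/-2.827e+00) = 16.829142
iter 3: u=1.497016  f(a)=+1.969e-03  f'(a)=-2.780e+00  a ← 16.829142 − (+1.969e-03/-2.780e+00) = 16.829850
iter 4: u=1.496953  f(a)=+1.418e-07  f'(a)=-2.779e+00  a ← 16.829850 − (+1.418e-07/-2.779e+00) = 16.829850
iter 5: u=1.496953  f(a)=+1.421e-14  f'(a)=-2.779e+00  a ← 16.829850 − (+1.421e-14/-2.779e+00) = 16.829850
converged: |Δa| < 1e-12 after 5 iterations
sag = a·(cosh(S/(2a)) − 1) = 16.829850·(cosh(1.496953) − 1) = 22.651856
T_max/T_min = cosh(S/(2a)) = 2.345933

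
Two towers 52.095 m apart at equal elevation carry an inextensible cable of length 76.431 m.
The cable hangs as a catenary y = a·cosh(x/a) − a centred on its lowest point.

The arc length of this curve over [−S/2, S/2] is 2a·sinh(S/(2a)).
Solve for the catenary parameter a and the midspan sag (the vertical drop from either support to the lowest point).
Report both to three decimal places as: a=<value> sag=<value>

a=16.549 sag=25.096

seed: a₀ = √(S³/(24(L−S))) = √(52.095³/(24·24.336)) = 15.558361
iter 1: u=1.674180  f(a)=+3.647e+00  f'(a)=-4.098e+00  a ← 15.558361 − (+3.647e+00/-4.098e+00) = 16.448438
iter 2: u=1.583585  f(a)=+3.364e-01  f'(a)=-3.374e+00  a ← 16.448438 − (+3.364e-01/-3.374e+00) = 16.548149
iter 3: u=1.574043  f(a)=+3.504e-03  f'(a)=-3.304e+00  a ← 16.548149 − (+3.504e-03/-3.304e+00) = 16.549210
iter 4: u=1.573942  f(a)=+3.889e-07  f'(a)=-3.303e+00  a ← 16.549210 − (+3.889e-07/-3.303e+00) = 16.549210
iter 5: u=1.573942  f(a)=+0.000e+00  f'(a)=-3.303e+00  a ← 16.549210 − (+0.000e+00/-3.303e+00) = 16.549210
converged: |Δa| < 1e-12 after 5 iterations
sag = a·(cosh(S/(2a)) − 1) = 16.549210·(cosh(1.573942) − 1) = 25.095727
T_max/T_min = cosh(S/(2a)) = 2.516431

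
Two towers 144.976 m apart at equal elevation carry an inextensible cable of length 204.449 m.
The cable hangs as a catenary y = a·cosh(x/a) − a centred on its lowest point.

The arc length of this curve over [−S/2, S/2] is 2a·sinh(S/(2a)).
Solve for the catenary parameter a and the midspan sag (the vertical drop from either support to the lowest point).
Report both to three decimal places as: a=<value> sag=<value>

a=48.815 sag=64.467

seed: a₀ = √(S³/(24(L−S))) = √(144.976³/(24·59.473)) = 46.203899
iter 1: u=1.568872  f(a)=+7.763e+00  f'(a)=-3.266e+00  a ← 46.203899 − (+7.763e+00/-3.266e+00) = 48.580620
iter 2: u=1.492118  f(a)=+6.392e-01  f'(a)=-2.749e+00  a ← 48.580620 − (+6.392e-01/-2.749e+00) = 48.813178
iter 3: u=1.485009  f(a)=+5.193e-03  f'(a)=-2.704e+00  a ← 48.813178 − (+5.193e-03/-2.704e+00) = 48.815098
iter 4: u=1.484950  f(a)=+3.489e-07  f'(a)=-2.704e+00  a ← 48.815098 − (+3.489e-07/-2.704e+00) = 48.815098
iter 5: u=1.484950  f(a)=+0.000e+00  f'(a)=-2.704e+00  a ← 48.815098 − (+0.000e+00/-2.704e+00) = 48.815098
converged: |Δa| < 1e-12 after 5 iterations
sag = a·(cosh(S/(2a)) − 1) = 48.815098·(cosh(1.484950) − 1) = 64.466684
T_max/T_min = cosh(S/(2a)) = 2.320630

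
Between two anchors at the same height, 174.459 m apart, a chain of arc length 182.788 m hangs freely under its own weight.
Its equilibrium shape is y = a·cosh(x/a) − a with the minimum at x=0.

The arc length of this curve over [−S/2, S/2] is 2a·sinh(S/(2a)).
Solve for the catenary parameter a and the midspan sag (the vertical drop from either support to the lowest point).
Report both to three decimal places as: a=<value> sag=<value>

seed: a₀ = √(S³/(24(L−S))) = √(174.459³/(24·8.329)) = 162.981390
iter 1: u=0.535211  f(a)=+1.201e-01  f'(a)=-1.052e-01  a ← 162.981390 − (+1.201e-01/-1.052e-01) = 164.123485
iter 2: u=0.531487  f(a)=+1.274e-03  f'(a)=-1.029e-01  a ← 164.123485 − (+1.274e-03/-1.029e-01) = 164.135863
iter 3: u=0.531447  f(a)=+1.468e-07  f'(a)=-1.029e-01  a ← 164.135863 − (+1.468e-07/-1.029e-01) = 164.135864
iter 4: u=0.531447  f(a)=+2.842e-14  f'(a)=-1.029e-01  a ← 164.135864 − (+2.842e-14/-1.029e-01) = 164.135864
converged: |Δa| < 1e-12 after 4 iterations
sag = a·(cosh(S/(2a)) − 1) = 164.135864·(cosh(0.531447) − 1) = 23.729633
T_max/T_min = cosh(S/(2a)) = 1.144573

a=164.136 sag=23.730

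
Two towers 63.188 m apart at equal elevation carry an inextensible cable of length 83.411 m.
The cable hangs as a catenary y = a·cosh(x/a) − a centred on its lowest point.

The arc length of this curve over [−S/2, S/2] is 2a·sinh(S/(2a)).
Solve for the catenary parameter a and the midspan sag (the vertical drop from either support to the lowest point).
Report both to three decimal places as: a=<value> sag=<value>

seed: a₀ = √(S³/(24(L−S))) = √(63.188³/(24·20.223)) = 22.799404
iter 1: u=1.385738  f(a)=+2.033e+00  f'(a)=-2.139e+00  a ← 22.799404 − (+2.033e+00/-2.139e+00) = 23.749848
iter 2: u=1.330282  f(a)=+1.340e-01  f'(a)=-1.865e+00  a ← 23.749848 − (+1.340e-01/-1.865e+00) = 23.821701
iter 3: u=1.326270  f(a)=+6.736e-04  f'(a)=-1.847e+00  a ← 23.821701 − (+6.736e-04/-1.847e+00) = 23.822066
iter 4: u=1.326249  f(a)=+1.720e-08  f'(a)=-1.846e+00  a ← 23.822066 − (+1.720e-08/-1.846e+00) = 23.822066
iter 5: u=1.326249  f(a)=-1.421e-14  f'(a)=-1.846e+00  a ← 23.822066 − (-1.421e-14/-1.846e+00) = 23.822066
converged: |Δa| < 1e-12 after 5 iterations
sag = a·(cosh(S/(2a)) − 1) = 23.822066·(cosh(1.326249) − 1) = 24.207504
T_max/T_min = cosh(S/(2a)) = 2.016180

a=23.822 sag=24.208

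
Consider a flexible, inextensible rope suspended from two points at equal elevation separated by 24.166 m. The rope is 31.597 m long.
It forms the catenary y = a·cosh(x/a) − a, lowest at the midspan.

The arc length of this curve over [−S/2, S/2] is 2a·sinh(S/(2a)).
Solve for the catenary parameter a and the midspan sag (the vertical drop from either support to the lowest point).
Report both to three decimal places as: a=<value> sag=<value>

a=9.280 sag=9.042

seed: a₀ = √(S³/(24(L−S))) = √(24.166³/(24·7.431)) = 8.895654
iter 1: u=1.358304  f(a)=+7.164e-01  f'(a)=-2.000e+00  a ← 8.895654 − (+7.164e-01/-2.000e+00) = 9.253862
iter 2: u=1.305725  f(a)=+4.554e-02  f'(a)=-1.753e+00  a ← 9.253862 − (+4.554e-02/-1.753e+00) = 9.279843
iter 3: u=1.302069  f(a)=+2.117e-04  f'(a)=-1.737e+00  a ← 9.279843 − (+2.117e-04/-1.737e+00) = 9.279965
iter 4: u=1.302052  f(a)=+4.622e-09  f'(a)=-1.737e+00  a ← 9.279965 − (+4.622e-09/-1.737e+00) = 9.279965
iter 5: u=1.302052  f(a)=+7.105e-15  f'(a)=-1.737e+00  a ← 9.279965 − (+7.105e-15/-1.737e+00) = 9.279965
converged: |Δa| < 1e-12 after 5 iterations
sag = a·(cosh(S/(2a)) − 1) = 9.279965·(cosh(1.302052) − 1) = 9.042435
T_max/T_min = cosh(S/(2a)) = 1.974404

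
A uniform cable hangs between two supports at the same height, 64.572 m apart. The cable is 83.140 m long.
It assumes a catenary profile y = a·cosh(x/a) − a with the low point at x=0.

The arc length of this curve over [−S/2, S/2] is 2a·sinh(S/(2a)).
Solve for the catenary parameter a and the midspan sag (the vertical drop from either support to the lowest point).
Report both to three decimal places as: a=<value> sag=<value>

seed: a₀ = √(S³/(24(L−S))) = √(64.572³/(24·18.568)) = 24.579790
iter 1: u=1.313518  f(a)=+1.669e+00  f'(a)=-1.788e+00  a ← 24.579790 − (+1.669e+00/-1.788e+00) = 25.513300
iter 2: u=1.265458  f(a)=+9.980e-02  f'(a)=-1.580e+00  a ← 25.513300 − (+9.980e-02/-1.580e+00) = 25.576464
iter 3: u=1.262332  f(a)=+4.070e-04  f'(a)=-1.567e+00  a ← 25.576464 − (+4.070e-04/-1.567e+00) = 25.576723
iter 4: u=1.262320  f(a)=+6.829e-09  f'(a)=-1.567e+00  a ← 25.576723 − (+6.829e-09/-1.567e+00) = 25.576723
iter 5: u=1.262320  f(a)=+0.000e+00  f'(a)=-1.567e+00  a ← 25.576723 − (+0.000e+00/-1.567e+00) = 25.576723
converged: |Δa| < 1e-12 after 5 iterations
sag = a·(cosh(S/(2a)) − 1) = 25.576723·(cosh(1.262320) − 1) = 23.231408
T_max/T_min = cosh(S/(2a)) = 1.908303

a=25.577 sag=23.231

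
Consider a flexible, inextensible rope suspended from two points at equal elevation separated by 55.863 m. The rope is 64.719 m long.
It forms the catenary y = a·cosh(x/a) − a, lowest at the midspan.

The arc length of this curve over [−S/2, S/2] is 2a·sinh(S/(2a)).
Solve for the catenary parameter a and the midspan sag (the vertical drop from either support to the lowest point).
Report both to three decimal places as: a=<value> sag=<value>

seed: a₀ = √(S³/(24(L−S))) = √(55.863³/(24·8.856)) = 28.639271
iter 1: u=0.975287  f(a)=+4.309e-01  f'(a)=-6.793e-01  a ← 28.639271 − (+4.309e-01/-6.793e-01) = 29.273516
iter 2: u=0.954156  f(a)=+1.473e-02  f'(a)=-6.336e-01  a ← 29.273516 − (+1.473e-02/-6.336e-01) = 29.296762
iter 3: u=0.953399  f(a)=+1.856e-05  f'(a)=-6.320e-01  a ← 29.296762 − (+1.856e-05/-6.320e-01) = 29.296791
iter 4: u=0.953398  f(a)=+2.957e-11  f'(a)=-6.320e-01  a ← 29.296791 − (+2.957e-11/-6.320e-01) = 29.296791
iter 5: u=0.953398  f(a)=+1.421e-14  f'(a)=-6.320e-01  a ← 29.296791 − (+1.421e-14/-6.320e-01) = 29.296791
converged: |Δa| < 1e-12 after 5 iterations
sag = a·(cosh(S/(2a)) − 1) = 29.296791·(cosh(0.953398) − 1) = 14.354546
T_max/T_min = cosh(S/(2a)) = 1.489970

a=29.297 sag=14.355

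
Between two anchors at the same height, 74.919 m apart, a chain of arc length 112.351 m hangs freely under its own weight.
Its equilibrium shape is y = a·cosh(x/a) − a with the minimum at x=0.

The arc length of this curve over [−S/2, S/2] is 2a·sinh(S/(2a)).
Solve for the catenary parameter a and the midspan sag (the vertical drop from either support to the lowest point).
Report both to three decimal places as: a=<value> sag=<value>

a=23.100 sag=37.639

seed: a₀ = √(S³/(24(L−S))) = √(74.919³/(24·37.432)) = 21.635195
iter 1: u=1.731415  f(a)=+6.028e+00  f'(a)=-4.615e+00  a ← 21.635195 − (+6.028e+00/-4.615e+00) = 22.941417
iter 2: u=1.632833  f(a)=+5.891e-01  f'(a)=-3.753e+00  a ← 22.941417 − (+5.891e-01/-3.753e+00) = 23.098367
iter 3: u=1.621738  f(a)=+6.971e-03  f'(a)=-3.665e+00  a ← 23.098367 − (+6.971e-03/-3.665e+00) = 23.100269
iter 4: u=1.621604  f(a)=+1.002e-06  f'(a)=-3.664e+00  a ← 23.100269 − (+1.002e-06/-3.664e+00) = 23.100269
iter 5: u=1.621604  f(a)=+4.263e-14  f'(a)=-3.664e+00  a ← 23.100269 − (+4.263e-14/-3.664e+00) = 23.100269
converged: |Δa| < 1e-12 after 5 iterations
sag = a·(cosh(S/(2a)) − 1) = 23.100269·(cosh(1.621604) − 1) = 37.639415
T_max/T_min = cosh(S/(2a)) = 2.629393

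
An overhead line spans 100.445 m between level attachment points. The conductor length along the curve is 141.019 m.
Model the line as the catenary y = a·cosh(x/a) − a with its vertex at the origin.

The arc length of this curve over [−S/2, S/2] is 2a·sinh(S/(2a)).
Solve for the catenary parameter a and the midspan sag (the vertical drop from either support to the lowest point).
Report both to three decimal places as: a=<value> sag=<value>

a=34.057 sag=44.247

seed: a₀ = √(S³/(24(L−S))) = √(100.445³/(24·40.574)) = 32.259895
iter 1: u=1.556809  f(a)=+5.210e+00  f'(a)=-3.180e+00  a ← 32.259895 − (+5.210e+00/-3.180e+00) = 33.898216
iter 2: u=1.481568  f(a)=+4.232e-01  f'(a)=-2.683e+00  a ← 33.898216 − (+4.232e-01/-2.683e+00) = 34.055968
iter 3: u=1.474705  f(a)=+3.338e-03  f'(a)=-2.641e+00  a ← 34.055968 − (+3.338e-03/-2.641e+00) = 34.057232
iter 4: u=1.474650  f(a)=+2.112e-07  f'(a)=-2.640e+00  a ← 34.057232 − (+2.112e-07/-2.640e+00) = 34.057232
iter 5: u=1.474650  f(a)=+2.842e-14  f'(a)=-2.640e+00  a ← 34.057232 − (+2.842e-14/-2.640e+00) = 34.057232
converged: |Δa| < 1e-12 after 5 iterations
sag = a·(cosh(S/(2a)) − 1) = 34.057232·(cosh(1.474650) − 1) = 44.246565
T_max/T_min = cosh(S/(2a)) = 2.299183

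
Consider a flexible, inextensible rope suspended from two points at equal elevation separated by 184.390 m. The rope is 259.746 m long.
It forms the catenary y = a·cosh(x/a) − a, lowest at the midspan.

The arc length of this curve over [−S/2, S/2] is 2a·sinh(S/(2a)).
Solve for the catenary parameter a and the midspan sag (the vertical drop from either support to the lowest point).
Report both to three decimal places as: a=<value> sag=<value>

a=62.192 sag=81.804

seed: a₀ = √(S³/(24(L−S))) = √(184.390³/(24·75.356)) = 58.876435
iter 1: u=1.565907  f(a)=+9.797e+00  f'(a)=-3.245e+00  a ← 58.876435 − (+9.797e+00/-3.245e+00) = 61.895545
iter 2: u=1.489526  f(a)=+8.040e-01  f'(a)=-2.732e+00  a ← 61.895545 − (+8.040e-01/-2.732e+00) = 62.189798
iter 3: u=1.482478  f(a)=+6.485e-03  f'(a)=-2.688e+00  a ← 62.189798 − (+6.485e-03/-2.688e+00) = 62.192210
iter 4: u=1.482420  f(a)=+4.294e-07  f'(a)=-2.688e+00  a ← 62.192210 − (+4.294e-07/-2.688e+00) = 62.192211
iter 5: u=1.482420  f(a)=+0.000e+00  f'(a)=-2.688e+00  a ← 62.192211 − (+0.000e+00/-2.688e+00) = 62.192211
converged: |Δa| < 1e-12 after 5 iterations
sag = a·(cosh(S/(2a)) − 1) = 62.192211·(cosh(1.482420) − 1) = 81.803856
T_max/T_min = cosh(S/(2a)) = 2.315339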